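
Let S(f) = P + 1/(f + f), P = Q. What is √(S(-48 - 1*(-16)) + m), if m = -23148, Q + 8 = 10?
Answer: I*√1481345/8 ≈ 152.14*I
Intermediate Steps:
Q = 2 (Q = -8 + 10 = 2)
P = 2
S(f) = 2 + 1/(2*f) (S(f) = 2 + 1/(f + f) = 2 + 1/(2*f))
√(S(-48 - 1*(-16)) + m) = √((2 + 1/(2*(-48 - 1*(-16)))) - 23148) = √((2 + 1/(2*(-48 + 16))) - 23148) = √((2 + (½)/(-32)) - 23148) = √((2 + (½)*(-1/32)) - 23148) = √((2 - 1/64) - 23148) = √(127/64 - 23148) = √(-1481345/64) = I*√1481345/8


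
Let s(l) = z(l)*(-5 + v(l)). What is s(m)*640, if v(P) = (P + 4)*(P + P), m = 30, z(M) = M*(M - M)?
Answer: 0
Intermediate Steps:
z(M) = 0 (z(M) = M*0 = 0)
v(P) = 2*P*(4 + P) (v(P) = (4 + P)*(2*P) = 2*P*(4 + P))
s(l) = 0 (s(l) = 0*(-5 + 2*l*(4 + l)) = 0)
s(m)*640 = 0*640 = 0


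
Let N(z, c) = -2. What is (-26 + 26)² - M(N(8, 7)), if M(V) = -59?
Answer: 59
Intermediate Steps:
(-26 + 26)² - M(N(8, 7)) = (-26 + 26)² - 1*(-59) = 0² + 59 = 0 + 59 = 59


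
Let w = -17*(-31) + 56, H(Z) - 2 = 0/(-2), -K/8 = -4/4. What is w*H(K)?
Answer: 1166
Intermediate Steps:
K = 8 (K = -(-32)/4 = -8*(-1) = 8)
H(Z) = 2 (H(Z) = 2 + 0/(-2) = 2 + 0*(-1/2) = 2 + 0 = 2)
w = 583 (w = 527 + 56 = 583)
w*H(K) = 583*2 = 1166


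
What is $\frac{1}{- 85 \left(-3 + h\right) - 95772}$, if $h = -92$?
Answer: $- \frac{1}{87697} \approx -1.1403 \cdot 10^{-5}$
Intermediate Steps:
$\frac{1}{- 85 \left(-3 + h\right) - 95772} = \frac{1}{- 85 \left(-3 - 92\right) - 95772} = \frac{1}{\left(-85\right) \left(-95\right) - 95772} = \frac{1}{8075 - 95772} = \frac{1}{-87697} = - \frac{1}{87697}$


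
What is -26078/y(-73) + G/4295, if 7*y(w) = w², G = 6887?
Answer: -747334247/22888055 ≈ -32.652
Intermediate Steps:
y(w) = w²/7
-26078/y(-73) + G/4295 = -26078/((⅐)*(-73)²) + 6887/4295 = -26078/((⅐)*5329) + 6887*(1/4295) = -26078/5329/7 + 6887/4295 = -26078*7/5329 + 6887/4295 = -182546/5329 + 6887/4295 = -747334247/22888055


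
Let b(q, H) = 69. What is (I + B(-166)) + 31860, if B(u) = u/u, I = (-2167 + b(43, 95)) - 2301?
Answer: 27462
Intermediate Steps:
I = -4399 (I = (-2167 + 69) - 2301 = -2098 - 2301 = -4399)
B(u) = 1
(I + B(-166)) + 31860 = (-4399 + 1) + 31860 = -4398 + 31860 = 27462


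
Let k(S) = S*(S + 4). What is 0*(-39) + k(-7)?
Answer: 21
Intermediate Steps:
k(S) = S*(4 + S)
0*(-39) + k(-7) = 0*(-39) - 7*(4 - 7) = 0 - 7*(-3) = 0 + 21 = 21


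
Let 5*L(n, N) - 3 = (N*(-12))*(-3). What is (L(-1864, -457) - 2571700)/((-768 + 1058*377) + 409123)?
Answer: -12874949/4036105 ≈ -3.1899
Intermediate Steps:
L(n, N) = ⅗ + 36*N/5 (L(n, N) = ⅗ + ((N*(-12))*(-3))/5 = ⅗ + (-12*N*(-3))/5 = ⅗ + (36*N)/5 = ⅗ + 36*N/5)
(L(-1864, -457) - 2571700)/((-768 + 1058*377) + 409123) = ((⅗ + (36/5)*(-457)) - 2571700)/((-768 + 1058*377) + 409123) = ((⅗ - 16452/5) - 2571700)/((-768 + 398866) + 409123) = (-16449/5 - 2571700)/(398098 + 409123) = -12874949/5/807221 = -12874949/5*1/807221 = -12874949/4036105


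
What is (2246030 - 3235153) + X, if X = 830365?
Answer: -158758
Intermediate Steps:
(2246030 - 3235153) + X = (2246030 - 3235153) + 830365 = -989123 + 830365 = -158758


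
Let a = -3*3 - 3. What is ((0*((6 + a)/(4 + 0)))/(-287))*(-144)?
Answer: 0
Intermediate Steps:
a = -12 (a = -9 - 3 = -12)
((0*((6 + a)/(4 + 0)))/(-287))*(-144) = ((0*((6 - 12)/(4 + 0)))/(-287))*(-144) = ((0*(-6/4))*(-1/287))*(-144) = ((0*(-6*1/4))*(-1/287))*(-144) = ((0*(-3/2))*(-1/287))*(-144) = (0*(-1/287))*(-144) = 0*(-144) = 0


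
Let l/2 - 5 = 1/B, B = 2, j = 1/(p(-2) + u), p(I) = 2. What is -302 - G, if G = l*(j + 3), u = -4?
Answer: -659/2 ≈ -329.50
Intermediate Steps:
j = -½ (j = 1/(2 - 4) = 1/(-2) = -½ ≈ -0.50000)
l = 11 (l = 10 + 2/2 = 10 + 2*(½) = 10 + 1 = 11)
G = 55/2 (G = 11*(-½ + 3) = 11*(5/2) = 55/2 ≈ 27.500)
-302 - G = -302 - 1*55/2 = -302 - 55/2 = -659/2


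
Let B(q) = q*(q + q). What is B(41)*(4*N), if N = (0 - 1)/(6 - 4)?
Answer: -6724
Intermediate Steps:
N = -1/2 ≈ -0.50000
B(q) = 2*q**2 (B(q) = q*(2*q) = 2*q**2)
B(41)*(4*N) = (2*41**2)*(4*(-1/2)) = (2*1681)*(-2) = 3362*(-2) = -6724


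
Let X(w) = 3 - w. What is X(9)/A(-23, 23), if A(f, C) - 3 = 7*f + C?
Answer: 2/45 ≈ 0.044444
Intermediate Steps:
A(f, C) = 3 + C + 7*f (A(f, C) = 3 + (7*f + C) = 3 + (C + 7*f) = 3 + C + 7*f)
X(9)/A(-23, 23) = (3 - 1*9)/(3 + 23 + 7*(-23)) = (3 - 9)/(3 + 23 - 161) = -6/(-135) = -1/135*(-6) = 2/45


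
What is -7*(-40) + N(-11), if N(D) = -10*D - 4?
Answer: 386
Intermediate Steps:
N(D) = -4 - 10*D
-7*(-40) + N(-11) = -7*(-40) + (-4 - 10*(-11)) = 280 + (-4 + 110) = 280 + 106 = 386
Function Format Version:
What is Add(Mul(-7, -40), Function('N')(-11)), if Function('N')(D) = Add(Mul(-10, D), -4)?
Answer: 386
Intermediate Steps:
Function('N')(D) = Add(-4, Mul(-10, D))
Add(Mul(-7, -40), Function('N')(-11)) = Add(Mul(-7, -40), Add(-4, Mul(-10, -11))) = Add(280, Add(-4, 110)) = Add(280, 106) = 386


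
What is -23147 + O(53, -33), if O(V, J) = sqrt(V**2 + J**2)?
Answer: -23147 + sqrt(3898) ≈ -23085.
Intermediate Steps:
O(V, J) = sqrt(J**2 + V**2)
-23147 + O(53, -33) = -23147 + sqrt((-33)**2 + 53**2) = -23147 + sqrt(1089 + 2809) = -23147 + sqrt(3898)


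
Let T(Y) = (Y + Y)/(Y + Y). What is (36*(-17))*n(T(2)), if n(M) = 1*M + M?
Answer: -1224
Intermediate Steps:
T(Y) = 1 (T(Y) = (2*Y)/((2*Y)) = (2*Y)*(1/(2*Y)) = 1)
n(M) = 2*M (n(M) = M + M = 2*M)
(36*(-17))*n(T(2)) = (36*(-17))*(2*1) = -612*2 = -1224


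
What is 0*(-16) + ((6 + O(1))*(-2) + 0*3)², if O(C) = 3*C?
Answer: 324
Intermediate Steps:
0*(-16) + ((6 + O(1))*(-2) + 0*3)² = 0*(-16) + ((6 + 3*1)*(-2) + 0*3)² = 0 + ((6 + 3)*(-2) + 0)² = 0 + (9*(-2) + 0)² = 0 + (-18 + 0)² = 0 + (-18)² = 0 + 324 = 324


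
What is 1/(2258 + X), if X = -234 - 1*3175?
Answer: -1/1151 ≈ -0.00086881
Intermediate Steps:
X = -3409 (X = -234 - 3175 = -3409)
1/(2258 + X) = 1/(2258 - 3409) = 1/(-1151) = -1/1151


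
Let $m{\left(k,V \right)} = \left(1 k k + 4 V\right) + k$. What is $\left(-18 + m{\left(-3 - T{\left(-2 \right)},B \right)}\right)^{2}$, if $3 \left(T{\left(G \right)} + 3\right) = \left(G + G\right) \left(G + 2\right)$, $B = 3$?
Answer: $36$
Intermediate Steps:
$T{\left(G \right)} = -3 + \frac{2 G \left(2 + G\right)}{3}$ ($T{\left(G \right)} = -3 + \frac{\left(G + G\right) \left(G + 2\right)}{3} = -3 + \frac{2 G \left(2 + G\right)}{3}$)
$m{\left(k,V \right)} = k + k^{2} + 4 V$ ($m{\left(k,V \right)} = \left(k k + 4 V\right) + k = \left(k^{2} + 4 V\right) + k = k + k^{2} + 4 V$)
$\left(-18 + m{\left(-3 - T{\left(-2 \right)},B \right)}\right)^{2} = \left(-18 + \left(\left(-3 - \left(-3 + \frac{2 \left(-2\right)^{2}}{3} + \frac{4}{3} \left(-2\right)\right)\right) + \left(-3 - \left(-3 + \frac{2 \left(-2\right)^{2}}{3} + \frac{4}{3} \left(-2\right)\right)\right)^{2} + 4 \cdot 3\right)\right)^{2} = \left(-18 + \left(\left(-3 - \left(-3 + \frac{2}{3} \cdot 4 - \frac{8}{3}\right)\right) + \left(-3 - \left(-3 + \frac{2}{3} \cdot 4 - \frac{8}{3}\right)\right)^{2} + 12\right)\right)^{2} = \left(-18 + \left(\left(-3 - \left(-3 + \frac{8}{3} - \frac{8}{3}\right)\right) + \left(-3 - \left(-3 + \frac{8}{3} - \frac{8}{3}\right)\right)^{2} + 12\right)\right)^{2} = \left(-18 + \left(\left(-3 - -3\right) + \left(-3 - -3\right)^{2} + 12\right)\right)^{2} = \left(-18 + \left(\left(-3 + 3\right) + \left(-3 + 3\right)^{2} + 12\right)\right)^{2} = \left(-18 + \left(0 + 0^{2} + 12\right)\right)^{2} = \left(-18 + \left(0 + 0 + 12\right)\right)^{2} = \left(-18 + 12\right)^{2} = \left(-6\right)^{2} = 36$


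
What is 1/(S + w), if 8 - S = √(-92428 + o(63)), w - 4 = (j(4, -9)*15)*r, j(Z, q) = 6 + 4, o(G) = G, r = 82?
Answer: 12312/151677709 + 7*I*√1885/151677709 ≈ 8.1172e-5 + 2.0037e-6*I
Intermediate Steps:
j(Z, q) = 10
w = 12304 (w = 4 + (10*15)*82 = 4 + 150*82 = 4 + 12300 = 12304)
S = 8 - 7*I*√1885 (S = 8 - √(-92428 + 63) = 8 - √(-92365) = 8 - 7*I*√1885 ≈ 8.0 - 303.92*I)
1/(S + w) = 1/((8 - 7*I*√1885) + 12304) = 1/(12312 - 7*I*√1885)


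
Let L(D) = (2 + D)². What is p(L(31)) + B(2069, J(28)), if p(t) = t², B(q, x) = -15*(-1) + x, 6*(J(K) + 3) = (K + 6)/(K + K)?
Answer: 199236761/168 ≈ 1.1859e+6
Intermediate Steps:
J(K) = -3 + (6 + K)/(12*K) (J(K) = -3 + ((K + 6)/(K + K))/6 = -3 + ((6 + K)/((2*K)))/6 = -3 + ((6 + K)*(1/(2*K)))/6 = -3 + ((6 + K)/(2*K))/6 = -3 + (6 + K)/(12*K))
B(q, x) = 15 + x
p(L(31)) + B(2069, J(28)) = ((2 + 31)²)² + (15 + (1/12)*(6 - 35*28)/28) = (33²)² + (15 + (1/12)*(1/28)*(6 - 980)) = 1089² + (15 + (1/12)*(1/28)*(-974)) = 1185921 + (15 - 487/168) = 1185921 + 2033/168 = 199236761/168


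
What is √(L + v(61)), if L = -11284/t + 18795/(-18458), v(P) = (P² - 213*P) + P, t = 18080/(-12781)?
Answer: I*√537359358033812270/20857540 ≈ 35.145*I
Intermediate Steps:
t = -18080/12781 (t = 18080*(-1/12781) = -18080/12781 ≈ -1.4146)
v(P) = P² - 212*P
L = 332710973329/41715080 (L = -11284/(-18080/12781) + 18795/(-18458) = -11284*(-12781/18080) + 18795*(-1/18458) = 36055201/4520 - 18795/18458 = 332710973329/41715080 ≈ 7975.8)
√(L + v(61)) = √(332710973329/41715080 + 61*(-212 + 61)) = √(332710973329/41715080 + 61*(-151)) = √(332710973329/41715080 - 9211) = √(-51526628551/41715080) = I*√537359358033812270/20857540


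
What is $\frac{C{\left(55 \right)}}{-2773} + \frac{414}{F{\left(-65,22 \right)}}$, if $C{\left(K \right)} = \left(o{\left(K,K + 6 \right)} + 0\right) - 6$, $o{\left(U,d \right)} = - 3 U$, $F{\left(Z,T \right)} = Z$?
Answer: $- \frac{1136907}{180245} \approx -6.3076$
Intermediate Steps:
$C{\left(K \right)} = -6 - 3 K$ ($C{\left(K \right)} = \left(- 3 K + 0\right) - 6 = - 3 K - 6 = -6 - 3 K$)
$\frac{C{\left(55 \right)}}{-2773} + \frac{414}{F{\left(-65,22 \right)}} = \frac{-6 - 165}{-2773} + \frac{414}{-65} = \left(-6 - 165\right) \left(- \frac{1}{2773}\right) + 414 \left(- \frac{1}{65}\right) = \left(-171\right) \left(- \frac{1}{2773}\right) - \frac{414}{65} = \frac{171}{2773} - \frac{414}{65} = - \frac{1136907}{180245}$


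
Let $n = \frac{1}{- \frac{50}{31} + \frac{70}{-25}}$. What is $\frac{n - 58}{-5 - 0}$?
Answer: $\frac{39827}{3420} \approx 11.645$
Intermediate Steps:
$n = - \frac{155}{684}$ ($n = \frac{1}{\left(-50\right) \frac{1}{31} + 70 \left(- \frac{1}{25}\right)} = \frac{1}{- \frac{50}{31} - \frac{14}{5}} = \frac{1}{- \frac{684}{155}} = - \frac{155}{684} \approx -0.22661$)
$\frac{n - 58}{-5 - 0} = \frac{- \frac{155}{684} - 58}{-5 - 0} = - \frac{39827}{684 \left(-5 + \left(-48 + 48\right)\right)} = - \frac{39827}{684 \left(-5 + 0\right)} = - \frac{39827}{684 \left(-5\right)} = \left(- \frac{39827}{684}\right) \left(- \frac{1}{5}\right) = \frac{39827}{3420}$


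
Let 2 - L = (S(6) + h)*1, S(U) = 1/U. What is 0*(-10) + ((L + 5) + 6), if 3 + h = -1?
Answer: 101/6 ≈ 16.833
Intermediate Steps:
h = -4 (h = -3 - 1 = -4)
L = 35/6 (L = 2 - (1/6 - 4) = 2 - (⅙ - 4) = 2 - (-23)/6 = 2 - 1*(-23/6) = 2 + 23/6 = 35/6 ≈ 5.8333)
0*(-10) + ((L + 5) + 6) = 0*(-10) + ((35/6 + 5) + 6) = 0 + (65/6 + 6) = 0 + 101/6 = 101/6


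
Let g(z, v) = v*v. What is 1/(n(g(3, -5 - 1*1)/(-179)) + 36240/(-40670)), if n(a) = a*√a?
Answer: -3522169180663/3170669859552 + 8882242593*I*√179/1056889953184 ≈ -1.1109 + 0.11244*I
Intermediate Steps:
g(z, v) = v²
n(a) = a^(3/2)
1/(n(g(3, -5 - 1*1)/(-179)) + 36240/(-40670)) = 1/(((-5 - 1*1)²/(-179))^(3/2) + 36240/(-40670)) = 1/(((-5 - 1)²*(-1/179))^(3/2) + 36240*(-1/40670)) = 1/(((-6)²*(-1/179))^(3/2) - 3624/4067) = 1/((36*(-1/179))^(3/2) - 3624/4067) = 1/((-36/179)^(3/2) - 3624/4067) = 1/(-216*I*√179/32041 - 3624/4067) = 1/(-3624/4067 - 216*I*√179/32041)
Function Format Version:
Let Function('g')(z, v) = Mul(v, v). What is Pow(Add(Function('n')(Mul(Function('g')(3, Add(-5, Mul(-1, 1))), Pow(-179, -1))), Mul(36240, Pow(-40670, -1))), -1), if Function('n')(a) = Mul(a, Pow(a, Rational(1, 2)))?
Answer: Add(Rational(-3522169180663, 3170669859552), Mul(Rational(8882242593, 1056889953184), I, Pow(179, Rational(1, 2)))) ≈ Add(-1.1109, Mul(0.11244, I))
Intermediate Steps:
Function('g')(z, v) = Pow(v, 2)
Function('n')(a) = Pow(a, Rational(3, 2))
Pow(Add(Function('n')(Mul(Function('g')(3, Add(-5, Mul(-1, 1))), Pow(-179, -1))), Mul(36240, Pow(-40670, -1))), -1) = Pow(Add(Pow(Mul(Pow(Add(-5, Mul(-1, 1)), 2), Pow(-179, -1)), Rational(3, 2)), Mul(36240, Pow(-40670, -1))), -1) = Pow(Add(Pow(Mul(Pow(Add(-5, -1), 2), Rational(-1, 179)), Rational(3, 2)), Mul(36240, Rational(-1, 40670))), -1) = Pow(Add(Pow(Mul(Pow(-6, 2), Rational(-1, 179)), Rational(3, 2)), Rational(-3624, 4067)), -1) = Pow(Add(Pow(Mul(36, Rational(-1, 179)), Rational(3, 2)), Rational(-3624, 4067)), -1) = Pow(Add(Pow(Rational(-36, 179), Rational(3, 2)), Rational(-3624, 4067)), -1) = Pow(Add(Mul(Rational(-216, 32041), I, Pow(179, Rational(1, 2))), Rational(-3624, 4067)), -1) = Pow(Add(Rational(-3624, 4067), Mul(Rational(-216, 32041), I, Pow(179, Rational(1, 2)))), -1)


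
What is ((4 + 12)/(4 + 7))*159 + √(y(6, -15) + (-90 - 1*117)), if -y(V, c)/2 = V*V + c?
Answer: 2544/11 + I*√249 ≈ 231.27 + 15.78*I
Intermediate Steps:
y(V, c) = -2*c - 2*V² (y(V, c) = -2*(V*V + c) = -2*(V² + c) = -2*(c + V²) = -2*c - 2*V²)
((4 + 12)/(4 + 7))*159 + √(y(6, -15) + (-90 - 1*117)) = ((4 + 12)/(4 + 7))*159 + √((-2*(-15) - 2*6²) + (-90 - 1*117)) = (16/11)*159 + √((30 - 2*36) + (-90 - 117)) = ((1/11)*16)*159 + √((30 - 72) - 207) = (16/11)*159 + √(-42 - 207) = 2544/11 + √(-249) = 2544/11 + I*√249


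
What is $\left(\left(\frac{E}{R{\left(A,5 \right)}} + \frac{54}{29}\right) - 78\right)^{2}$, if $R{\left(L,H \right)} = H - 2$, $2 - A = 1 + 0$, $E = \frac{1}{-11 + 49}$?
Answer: $\frac{63344332489}{10929636} \approx 5795.6$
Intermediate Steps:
$E = \frac{1}{38} \approx 0.026316$
$A = 1$ ($A = 2 - \left(1 + 0\right) = 2 - 1 = 1$)
$R{\left(L,H \right)} = -2 + H$
$\left(\left(\frac{E}{R{\left(A,5 \right)}} + \frac{54}{29}\right) - 78\right)^{2} = \left(\left(\frac{1}{38 \left(-2 + 5\right)} + \frac{54}{29}\right) - 78\right)^{2} = \left(\left(\frac{1}{38 \cdot 3} + 54 \cdot \frac{1}{29}\right) - 78\right)^{2} = \left(\left(\frac{1}{38} \cdot \frac{1}{3} + \frac{54}{29}\right) - 78\right)^{2} = \left(\left(\frac{1}{114} + \frac{54}{29}\right) - 78\right)^{2} = \left(\frac{6185}{3306} - 78\right)^{2} = \left(- \frac{251683}{3306}\right)^{2} = \frac{63344332489}{10929636}$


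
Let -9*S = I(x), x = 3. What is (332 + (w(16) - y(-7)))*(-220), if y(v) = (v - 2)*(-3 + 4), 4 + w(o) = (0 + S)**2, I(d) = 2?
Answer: -6006220/81 ≈ -74151.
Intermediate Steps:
S = -2/9 (S = -1/9*2 = -2/9 ≈ -0.22222)
w(o) = -320/81 (w(o) = -4 + (0 - 2/9)**2 = -4 + (-2/9)**2 = -4 + 4/81 = -320/81)
y(v) = -2 + v (y(v) = (-2 + v)*1 = -2 + v)
(332 + (w(16) - y(-7)))*(-220) = (332 + (-320/81 - (-2 - 7)))*(-220) = (332 + (-320/81 - 1*(-9)))*(-220) = (332 + (-320/81 + 9))*(-220) = (332 + 409/81)*(-220) = (27301/81)*(-220) = -6006220/81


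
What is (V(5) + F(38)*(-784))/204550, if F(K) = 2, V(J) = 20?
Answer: -774/102275 ≈ -0.0075678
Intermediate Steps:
(V(5) + F(38)*(-784))/204550 = (20 + 2*(-784))/204550 = (20 - 1568)*(1/204550) = -1548*1/204550 = -774/102275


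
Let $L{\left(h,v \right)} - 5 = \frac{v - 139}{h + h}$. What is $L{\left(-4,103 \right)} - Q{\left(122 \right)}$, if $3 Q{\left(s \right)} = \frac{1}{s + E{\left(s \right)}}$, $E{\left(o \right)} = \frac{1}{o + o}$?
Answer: $\frac{1696345}{178614} \approx 9.4973$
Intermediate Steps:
$E{\left(o \right)} = \frac{1}{2 o}$
$L{\left(h,v \right)} = 5 + \frac{-139 + v}{2 h}$ ($L{\left(h,v \right)} = 5 + \frac{v - 139}{h + h} = 5 + \frac{-139 + v}{2 h}$)
$Q{\left(s \right)} = \frac{1}{3 \left(s + \frac{1}{2 s}\right)}$
$L{\left(-4,103 \right)} - Q{\left(122 \right)} = \frac{-139 + 103 + 10 \left(-4\right)}{2 \left(-4\right)} - \frac{2}{3} \cdot 122 \frac{1}{1 + 2 \cdot 122^{2}} = \frac{1}{2} \left(- \frac{1}{4}\right) \left(-139 + 103 - 40\right) - \frac{2}{3} \cdot 122 \frac{1}{1 + 2 \cdot 14884} = \frac{1}{2} \left(- \frac{1}{4}\right) \left(-76\right) - \frac{2}{3} \cdot 122 \frac{1}{1 + 29768} = \frac{19}{2} - \frac{2}{3} \cdot 122 \cdot \frac{1}{29769} = \frac{19}{2} - \frac{244}{89307} = \frac{1696345}{178614}$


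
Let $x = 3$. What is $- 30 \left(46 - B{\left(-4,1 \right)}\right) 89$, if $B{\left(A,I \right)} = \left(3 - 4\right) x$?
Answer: $-130830$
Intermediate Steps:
$B{\left(A,I \right)} = -3$ ($B{\left(A,I \right)} = \left(3 - 4\right) 3 = \left(-1\right) 3 = -3$)
$- 30 \left(46 - B{\left(-4,1 \right)}\right) 89 = - 30 \left(46 - -3\right) 89 = - 30 \left(46 + 3\right) 89 = \left(-30\right) 49 \cdot 89 = \left(-1470\right) 89 = -130830$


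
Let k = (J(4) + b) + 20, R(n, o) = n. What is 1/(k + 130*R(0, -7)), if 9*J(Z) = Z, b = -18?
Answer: 9/22 ≈ 0.40909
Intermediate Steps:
J(Z) = Z/9
k = 22/9 (k = ((1/9)*4 - 18) + 20 = (4/9 - 18) + 20 = -158/9 + 20 = 22/9 ≈ 2.4444)
1/(k + 130*R(0, -7)) = 1/(22/9 + 130*0) = 1/(22/9 + 0) = 1/(22/9) = 9/22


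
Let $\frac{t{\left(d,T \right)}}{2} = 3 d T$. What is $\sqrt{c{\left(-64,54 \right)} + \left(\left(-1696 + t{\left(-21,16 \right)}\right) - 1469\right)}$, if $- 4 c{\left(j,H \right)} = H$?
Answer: $\frac{i \sqrt{20778}}{2} \approx 72.073 i$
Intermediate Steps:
$c{\left(j,H \right)} = - \frac{H}{4}$
$t{\left(d,T \right)} = 6 T d$ ($t{\left(d,T \right)} = 2 \cdot 3 d T = 2 \cdot 3 T d = 6 T d$)
$\sqrt{c{\left(-64,54 \right)} + \left(\left(-1696 + t{\left(-21,16 \right)}\right) - 1469\right)} = \sqrt{\left(- \frac{1}{4}\right) 54 + \left(\left(-1696 + 6 \cdot 16 \left(-21\right)\right) - 1469\right)} = \sqrt{- \frac{27}{2} - 5181} = \sqrt{- \frac{10389}{2}} = \frac{i \sqrt{20778}}{2}$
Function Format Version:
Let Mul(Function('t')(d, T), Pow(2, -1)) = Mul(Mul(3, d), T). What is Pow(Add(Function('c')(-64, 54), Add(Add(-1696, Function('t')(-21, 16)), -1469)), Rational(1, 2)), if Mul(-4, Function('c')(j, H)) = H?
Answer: Mul(Rational(1, 2), I, Pow(20778, Rational(1, 2))) ≈ Mul(72.073, I)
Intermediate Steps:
Function('c')(j, H) = Mul(Rational(-1, 4), H)
Function('t')(d, T) = Mul(6, T, d) (Function('t')(d, T) = Mul(2, Mul(Mul(3, d), T)) = Mul(2, Mul(3, T, d)) = Mul(6, T, d))
Pow(Add(Function('c')(-64, 54), Add(Add(-1696, Function('t')(-21, 16)), -1469)), Rational(1, 2)) = Pow(Add(Mul(Rational(-1, 4), 54), Add(Add(-1696, Mul(6, 16, -21)), -1469)), Rational(1, 2)) = Pow(Add(Rational(-27, 2), Add(Add(-1696, -2016), -1469)), Rational(1, 2)) = Pow(Add(Rational(-27, 2), Add(-3712, -1469)), Rational(1, 2)) = Pow(Add(Rational(-27, 2), -5181), Rational(1, 2)) = Pow(Rational(-10389, 2), Rational(1, 2)) = Mul(Rational(1, 2), I, Pow(20778, Rational(1, 2)))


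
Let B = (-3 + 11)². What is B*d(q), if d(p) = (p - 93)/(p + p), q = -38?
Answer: 2096/19 ≈ 110.32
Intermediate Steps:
d(p) = (-93 + p)/(2*p) (d(p) = (-93 + p)/((2*p)) = (-93 + p)*(1/(2*p)) = (-93 + p)/(2*p))
B = 64 (B = 8² = 64)
B*d(q) = 64*((½)*(-93 - 38)/(-38)) = 64*((½)*(-1/38)*(-131)) = 64*(131/76) = 2096/19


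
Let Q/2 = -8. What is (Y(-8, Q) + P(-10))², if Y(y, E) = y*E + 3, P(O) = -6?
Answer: 15625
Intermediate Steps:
Q = -16 (Q = 2*(-8) = -16)
Y(y, E) = 3 + E*y (Y(y, E) = E*y + 3 = 3 + E*y)
(Y(-8, Q) + P(-10))² = ((3 - 16*(-8)) - 6)² = ((3 + 128) - 6)² = (131 - 6)² = 125² = 15625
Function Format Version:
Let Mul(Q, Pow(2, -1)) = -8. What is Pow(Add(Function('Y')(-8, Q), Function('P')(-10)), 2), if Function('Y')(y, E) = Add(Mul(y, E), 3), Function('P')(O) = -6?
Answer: 15625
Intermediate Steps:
Q = -16 (Q = Mul(2, -8) = -16)
Function('Y')(y, E) = Add(3, Mul(E, y)) (Function('Y')(y, E) = Add(Mul(E, y), 3) = Add(3, Mul(E, y)))
Pow(Add(Function('Y')(-8, Q), Function('P')(-10)), 2) = Pow(Add(Add(3, Mul(-16, -8)), -6), 2) = Pow(Add(Add(3, 128), -6), 2) = Pow(Add(131, -6), 2) = Pow(125, 2) = 15625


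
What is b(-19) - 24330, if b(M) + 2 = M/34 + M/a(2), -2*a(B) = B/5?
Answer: -824077/34 ≈ -24238.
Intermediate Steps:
a(B) = -B/10 (a(B) = -B/(2*5) = -B/10)
b(M) = -2 - 169*M/34 (b(M) = -2 + (M/34 + M/((-1/10*2))) = -2 + (M*(1/34) + M/(-1/5)) = -2 + (M/34 + M*(-5)) = -2 + (M/34 - 5*M) = -2 - 169*M/34)
b(-19) - 24330 = (-2 - 169/34*(-19)) - 24330 = (-2 + 3211/34) - 24330 = 3143/34 - 24330 = -824077/34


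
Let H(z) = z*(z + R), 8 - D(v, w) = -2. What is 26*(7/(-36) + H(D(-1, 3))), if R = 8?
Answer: 84149/18 ≈ 4674.9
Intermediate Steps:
D(v, w) = 10 (D(v, w) = 8 - 1*(-2) = 8 + 2 = 10)
H(z) = z*(8 + z) (H(z) = z*(z + 8) = z*(8 + z))
26*(7/(-36) + H(D(-1, 3))) = 26*(7/(-36) + 10*(8 + 10)) = 26*(7*(-1/36) + 10*18) = 26*(-7/36 + 180) = 26*(6473/36) = 84149/18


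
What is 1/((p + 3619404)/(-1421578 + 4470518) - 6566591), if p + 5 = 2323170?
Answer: -3048940/20021136020971 ≈ -1.5229e-7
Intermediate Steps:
p = 2323165 (p = -5 + 2323170 = 2323165)
1/((p + 3619404)/(-1421578 + 4470518) - 6566591) = 1/((2323165 + 3619404)/(-1421578 + 4470518) - 6566591) = 1/(5942569/3048940 - 6566591) = 1/(-20021136020971/3048940) = -3048940/20021136020971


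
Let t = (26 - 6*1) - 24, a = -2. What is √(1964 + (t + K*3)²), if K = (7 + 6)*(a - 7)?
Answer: 3*√14221 ≈ 357.76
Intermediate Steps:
K = -117 (K = (7 + 6)*(-2 - 7) = 13*(-9) = -117)
t = -4 (t = (26 - 6) - 24 = 20 - 24 = -4)
√(1964 + (t + K*3)²) = √(1964 + (-4 - 117*3)²) = √(1964 + (-4 - 351)²) = √(1964 + (-355)²) = √(1964 + 126025) = √127989 = 3*√14221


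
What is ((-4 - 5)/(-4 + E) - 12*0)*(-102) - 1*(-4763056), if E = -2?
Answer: 4762903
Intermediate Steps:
((-4 - 5)/(-4 + E) - 12*0)*(-102) - 1*(-4763056) = ((-4 - 5)/(-4 - 2) - 12*0)*(-102) - 1*(-4763056) = (-9/(-6) + 0)*(-102) + 4763056 = (-9*(-⅙) + 0)*(-102) + 4763056 = (3/2 + 0)*(-102) + 4763056 = (3/2)*(-102) + 4763056 = -153 + 4763056 = 4762903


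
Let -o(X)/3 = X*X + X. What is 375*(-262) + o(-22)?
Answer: -99636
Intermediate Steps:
o(X) = -3*X - 3*X² (o(X) = -3*(X*X + X) = -3*(X² + X) = -3*(X + X²) = -3*X - 3*X²)
375*(-262) + o(-22) = 375*(-262) - 3*(-22)*(1 - 22) = -98250 - 3*(-22)*(-21) = -98250 - 1386 = -99636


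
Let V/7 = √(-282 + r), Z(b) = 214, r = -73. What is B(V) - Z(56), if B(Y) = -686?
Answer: -900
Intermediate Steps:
V = 7*I*√355 (V = 7*√(-282 - 73) = 7*√(-355) = 7*(I*√355) = 7*I*√355 ≈ 131.89*I)
B(V) - Z(56) = -686 - 1*214 = -686 - 214 = -900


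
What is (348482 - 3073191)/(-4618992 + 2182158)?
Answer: 2724709/2436834 ≈ 1.1181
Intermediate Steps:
(348482 - 3073191)/(-4618992 + 2182158) = -2724709/(-2436834) = -2724709*(-1/2436834) = 2724709/2436834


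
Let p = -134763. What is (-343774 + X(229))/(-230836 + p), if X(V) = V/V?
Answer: 343773/365599 ≈ 0.94030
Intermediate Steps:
X(V) = 1
(-343774 + X(229))/(-230836 + p) = (-343774 + 1)/(-230836 - 134763) = -343773/(-365599) = -343773*(-1/365599) = 343773/365599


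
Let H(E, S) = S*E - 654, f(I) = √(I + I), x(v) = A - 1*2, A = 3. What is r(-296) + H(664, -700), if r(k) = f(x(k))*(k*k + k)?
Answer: -465454 + 87320*√2 ≈ -3.4197e+5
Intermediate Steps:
x(v) = 1 (x(v) = 3 - 1*2 = 3 - 2 = 1)
f(I) = √2*√I (f(I) = √(2*I) = √2*√I)
H(E, S) = -654 + E*S (H(E, S) = E*S - 654 = -654 + E*S)
r(k) = √2*(k + k²) (r(k) = (√2*√1)*(k*k + k) = (√2*1)*(k² + k) = √2*(k + k²))
r(-296) + H(664, -700) = -296*√2*(1 - 296) + (-654 + 664*(-700)) = -296*√2*(-295) + (-654 - 464800) = 87320*√2 - 465454 = -465454 + 87320*√2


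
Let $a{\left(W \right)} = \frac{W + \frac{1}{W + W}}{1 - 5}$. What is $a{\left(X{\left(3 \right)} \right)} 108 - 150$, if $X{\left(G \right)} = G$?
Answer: $- \frac{471}{2} \approx -235.5$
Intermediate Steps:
$a{\left(W \right)} = - \frac{W}{4} - \frac{1}{8 W}$ ($a{\left(W \right)} = \frac{W + \frac{1}{2 W}}{-4} = \left(W + \frac{1}{2 W}\right) \left(- \frac{1}{4}\right) = - \frac{W}{4} - \frac{1}{8 W}$)
$a{\left(X{\left(3 \right)} \right)} 108 - 150 = \left(\left(- \frac{1}{4}\right) 3 - \frac{1}{8 \cdot 3}\right) 108 - 150 = \left(- \frac{3}{4} - \frac{1}{24}\right) 108 - 150 = \left(- \frac{19}{24}\right) 108 - 150 = - \frac{171}{2} - 150 = - \frac{471}{2}$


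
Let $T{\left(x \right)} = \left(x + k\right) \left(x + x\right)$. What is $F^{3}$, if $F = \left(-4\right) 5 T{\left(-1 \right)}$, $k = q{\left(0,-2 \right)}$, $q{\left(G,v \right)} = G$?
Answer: $-64000$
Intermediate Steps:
$k = 0$
$T{\left(x \right)} = 2 x^{2}$ ($T{\left(x \right)} = \left(x + 0\right) \left(x + x\right) = x 2 x = 2 x^{2}$)
$F = -40$ ($F = \left(-4\right) 5 \cdot 2 \left(-1\right)^{2} = - 20 \cdot 2 \cdot 1 = \left(-20\right) 2 = -40$)
$F^{3} = \left(-40\right)^{3} = -64000$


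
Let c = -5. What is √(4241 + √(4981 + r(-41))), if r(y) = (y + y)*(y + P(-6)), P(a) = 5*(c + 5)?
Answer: √(4241 + 9*√103) ≈ 65.821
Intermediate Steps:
P(a) = 0 (P(a) = 5*(-5 + 5) = 5*0 = 0)
r(y) = 2*y² (r(y) = (y + y)*(y + 0) = (2*y)*y = 2*y²)
√(4241 + √(4981 + r(-41))) = √(4241 + √(4981 + 2*(-41)²)) = √(4241 + √(4981 + 2*1681)) = √(4241 + √(4981 + 3362)) = √(4241 + √8343) = √(4241 + 9*√103)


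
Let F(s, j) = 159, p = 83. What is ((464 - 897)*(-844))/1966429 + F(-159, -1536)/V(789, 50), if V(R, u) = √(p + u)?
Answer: 365452/1966429 + 159*√133/133 ≈ 13.973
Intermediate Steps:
V(R, u) = √(83 + u)
((464 - 897)*(-844))/1966429 + F(-159, -1536)/V(789, 50) = ((464 - 897)*(-844))/1966429 + 159/(√(83 + 50)) = -433*(-844)*(1/1966429) + 159/(√133) = 365452*(1/1966429) + 159*(√133/133) = 365452/1966429 + 159*√133/133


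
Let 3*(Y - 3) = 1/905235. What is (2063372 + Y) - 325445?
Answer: 4719705190651/2715705 ≈ 1.7379e+6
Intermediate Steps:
Y = 8147116/2715705 (Y = 3 + (1/3)/905235 = 3 + (1/3)*(1/905235) = 3 + 1/2715705 = 8147116/2715705 ≈ 3.0000)
(2063372 + Y) - 325445 = (2063372 + 8147116/2715705) - 325445 = 5603517804376/2715705 - 325445 = 4719705190651/2715705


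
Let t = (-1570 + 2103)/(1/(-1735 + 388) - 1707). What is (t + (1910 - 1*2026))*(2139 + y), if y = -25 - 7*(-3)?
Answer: -114196978637/459866 ≈ -2.4833e+5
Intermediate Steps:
y = -4 (y = -25 + 21 = -4)
t = -717951/2299330 (t = 533/(1/(-1347) - 1707) = 533/(-1/1347 - 1707) = 533/(-2299330/1347) = 533*(-1347/2299330) = -717951/2299330 ≈ -0.31224)
(t + (1910 - 1*2026))*(2139 + y) = (-717951/2299330 + (1910 - 1*2026))*(2139 - 4) = (-717951/2299330 + (1910 - 2026))*2135 = (-717951/2299330 - 116)*2135 = -267440231/2299330*2135 = -114196978637/459866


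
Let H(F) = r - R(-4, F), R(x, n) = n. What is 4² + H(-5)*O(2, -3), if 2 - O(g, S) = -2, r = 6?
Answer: 60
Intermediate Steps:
O(g, S) = 4 (O(g, S) = 2 - 1*(-2) = 2 + 2 = 4)
H(F) = 6 - F
4² + H(-5)*O(2, -3) = 4² + (6 - 1*(-5))*4 = 16 + (6 + 5)*4 = 16 + 11*4 = 16 + 44 = 60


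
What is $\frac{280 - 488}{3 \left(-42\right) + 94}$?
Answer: $\frac{13}{2} \approx 6.5$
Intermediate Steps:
$\frac{280 - 488}{3 \left(-42\right) + 94} = - \frac{208}{-126 + 94} = - \frac{208}{-32} = \left(-208\right) \left(- \frac{1}{32}\right) = \frac{13}{2}$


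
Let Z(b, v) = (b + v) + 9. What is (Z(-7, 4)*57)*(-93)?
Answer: -31806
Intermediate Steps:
Z(b, v) = 9 + b + v
(Z(-7, 4)*57)*(-93) = ((9 - 7 + 4)*57)*(-93) = (6*57)*(-93) = 342*(-93) = -31806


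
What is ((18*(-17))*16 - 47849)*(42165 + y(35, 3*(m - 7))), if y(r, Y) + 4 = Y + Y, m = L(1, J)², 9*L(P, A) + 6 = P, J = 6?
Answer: -59984936935/27 ≈ -2.2217e+9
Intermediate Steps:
L(P, A) = -⅔ + P/9
m = 25/81 (m = (-⅔ + (⅑)*1)² = (-⅔ + ⅑)² = (-5/9)² = 25/81 ≈ 0.30864)
y(r, Y) = -4 + 2*Y (y(r, Y) = -4 + (Y + Y) = -4 + 2*Y)
((18*(-17))*16 - 47849)*(42165 + y(35, 3*(m - 7))) = ((18*(-17))*16 - 47849)*(42165 + (-4 + 2*(3*(25/81 - 7)))) = (-306*16 - 47849)*(42165 + (-4 + 2*(3*(-542/81)))) = (-4896 - 47849)*(42165 + (-4 + 2*(-542/27))) = -52745*(42165 + (-4 - 1084/27)) = -52745*(42165 - 1192/27) = -52745*1137263/27 = -59984936935/27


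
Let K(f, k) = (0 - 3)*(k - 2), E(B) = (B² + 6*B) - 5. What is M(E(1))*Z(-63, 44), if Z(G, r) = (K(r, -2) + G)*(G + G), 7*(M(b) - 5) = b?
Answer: 33966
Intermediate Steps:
E(B) = -5 + B² + 6*B
M(b) = 5 + b/7
K(f, k) = 6 - 3*k (K(f, k) = -3*(-2 + k) = 6 - 3*k)
Z(G, r) = 2*G*(12 + G) (Z(G, r) = ((6 - 3*(-2)) + G)*(G + G) = ((6 + 6) + G)*(2*G) = (12 + G)*(2*G) = 2*G*(12 + G))
M(E(1))*Z(-63, 44) = (5 + (-5 + 1² + 6*1)/7)*(2*(-63)*(12 - 63)) = (5 + (-5 + 1 + 6)/7)*(2*(-63)*(-51)) = (5 + (⅐)*2)*6426 = (5 + 2/7)*6426 = (37/7)*6426 = 33966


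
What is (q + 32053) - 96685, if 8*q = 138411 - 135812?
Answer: -514457/8 ≈ -64307.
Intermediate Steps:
q = 2599/8 (q = (138411 - 135812)/8 = (1/8)*2599 = 2599/8 ≈ 324.88)
(q + 32053) - 96685 = (2599/8 + 32053) - 96685 = 259023/8 - 96685 = -514457/8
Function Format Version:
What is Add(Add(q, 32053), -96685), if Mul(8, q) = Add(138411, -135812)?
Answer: Rational(-514457, 8) ≈ -64307.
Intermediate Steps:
q = Rational(2599, 8) (q = Mul(Rational(1, 8), Add(138411, -135812)) = Mul(Rational(1, 8), 2599) = Rational(2599, 8) ≈ 324.88)
Add(Add(q, 32053), -96685) = Add(Add(Rational(2599, 8), 32053), -96685) = Add(Rational(259023, 8), -96685) = Rational(-514457, 8)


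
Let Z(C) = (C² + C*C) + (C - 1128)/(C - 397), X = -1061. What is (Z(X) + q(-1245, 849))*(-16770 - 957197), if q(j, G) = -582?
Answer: -3196322113255723/1458 ≈ -2.1923e+12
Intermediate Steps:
Z(C) = 2*C² + (-1128 + C)/(-397 + C) (Z(C) = (C² + C²) + (-1128 + C)/(-397 + C) = 2*C² + (-1128 + C)/(-397 + C))
(Z(X) + q(-1245, 849))*(-16770 - 957197) = ((-1128 - 1061 - 794*(-1061)² + 2*(-1061)³)/(-397 - 1061) - 582)*(-16770 - 957197) = ((-1128 - 1061 - 794*1125721 + 2*(-1194389981))/(-1458) - 582)*(-973967) = (-(-1128 - 1061 - 893822474 - 2388779962)/1458 - 582)*(-973967) = (-1/1458*(-3282604625) - 582)*(-973967) = (3282604625/1458 - 582)*(-973967) = (3281756069/1458)*(-973967) = -3196322113255723/1458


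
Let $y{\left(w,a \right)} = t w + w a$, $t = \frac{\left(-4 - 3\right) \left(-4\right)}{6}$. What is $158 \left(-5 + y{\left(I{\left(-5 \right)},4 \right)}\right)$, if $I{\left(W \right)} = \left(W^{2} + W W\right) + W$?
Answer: $60830$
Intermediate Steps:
$t = \frac{14}{3}$ ($t = \left(-7\right) \left(-4\right) \frac{1}{6} = 28 \cdot \frac{1}{6} = \frac{14}{3} \approx 4.6667$)
$I{\left(W \right)} = W + 2 W^{2}$ ($I{\left(W \right)} = \left(W^{2} + W^{2}\right) + W = 2 W^{2} + W = W + 2 W^{2}$)
$y{\left(w,a \right)} = \frac{14 w}{3} + a w$ ($y{\left(w,a \right)} = \frac{14 w}{3} + w a = \frac{14 w}{3} + a w$)
$158 \left(-5 + y{\left(I{\left(-5 \right)},4 \right)}\right) = 158 \left(-5 + \frac{- 5 \left(1 + 2 \left(-5\right)\right) \left(14 + 3 \cdot 4\right)}{3}\right) = 158 \left(-5 + \frac{- 5 \left(1 - 10\right) \left(14 + 12\right)}{3}\right) = 158 \left(-5 + \frac{1}{3} \left(\left(-5\right) \left(-9\right)\right) 26\right) = 158 \left(-5 + \frac{1}{3} \cdot 45 \cdot 26\right) = 158 \left(-5 + 390\right) = 158 \cdot 385 = 60830$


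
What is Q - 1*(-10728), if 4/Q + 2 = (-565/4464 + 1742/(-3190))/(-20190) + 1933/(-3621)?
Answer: 4715797550076596376/439643139111967 ≈ 10726.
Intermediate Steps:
Q = -694046316585600/439643139111967 (Q = 4/(-2 + ((-565/4464 + 1742/(-3190))/(-20190) + 1933/(-3621))) = 4/(-2 + ((-565*1/4464 + 1742*(-1/3190))*(-1/20190) + 1933*(-1/3621))) = 4/(-2 + ((-565/4464 - 871/1595)*(-1/20190) - 1933/3621)) = 4/(-2 + (-4789319/7120080*(-1/20190) - 1933/3621)) = 4/(-2 + (4789319/143754415200 - 1933/3621)) = 4/(-2 - 92619980819167/173511579146400) = 4/(-439643139111967/173511579146400) = 4*(-173511579146400/439643139111967) = -694046316585600/439643139111967 ≈ -1.5787)
Q - 1*(-10728) = -694046316585600/439643139111967 - 1*(-10728) = -694046316585600/439643139111967 + 10728 = 4715797550076596376/439643139111967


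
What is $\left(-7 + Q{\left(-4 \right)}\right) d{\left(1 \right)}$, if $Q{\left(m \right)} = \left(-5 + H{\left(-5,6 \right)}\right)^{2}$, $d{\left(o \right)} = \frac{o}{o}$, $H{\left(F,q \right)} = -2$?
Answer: $42$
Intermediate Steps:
$d{\left(o \right)} = 1$
$Q{\left(m \right)} = 49$ ($Q{\left(m \right)} = \left(-5 - 2\right)^{2} = \left(-7\right)^{2} = 49$)
$\left(-7 + Q{\left(-4 \right)}\right) d{\left(1 \right)} = \left(-7 + 49\right) 1 = 42 \cdot 1 = 42$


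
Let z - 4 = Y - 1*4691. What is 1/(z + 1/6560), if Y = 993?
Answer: -6560/24232639 ≈ -0.00027071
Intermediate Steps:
z = -3694 (z = 4 + (993 - 1*4691) = 4 + (993 - 4691) = 4 - 3698 = -3694)
1/(z + 1/6560) = 1/(-3694 + 1/6560) = 1/(-24232639/6560) = -6560/24232639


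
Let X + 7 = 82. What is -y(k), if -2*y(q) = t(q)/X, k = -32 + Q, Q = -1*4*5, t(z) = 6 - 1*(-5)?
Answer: 11/150 ≈ 0.073333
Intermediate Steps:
X = 75 (X = -7 + 82 = 75)
t(z) = 11 (t(z) = 6 + 5 = 11)
Q = -20 (Q = -4*5 = -20)
k = -52 (k = -32 - 20 = -52)
y(q) = -11/150 (y(q) = -11/(2*75) = -½*11/75 = -11/150)
-y(k) = -1*(-11/150) = 11/150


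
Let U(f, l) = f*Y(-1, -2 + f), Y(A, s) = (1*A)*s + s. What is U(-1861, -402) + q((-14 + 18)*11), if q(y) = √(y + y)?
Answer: 2*√22 ≈ 9.3808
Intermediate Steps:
Y(A, s) = s + A*s (Y(A, s) = A*s + s = s + A*s)
U(f, l) = 0 (U(f, l) = f*((-2 + f)*(1 - 1)) = f*((-2 + f)*0) = f*0 = 0)
q(y) = √2*√y (q(y) = √(2*y) = √2*√y)
U(-1861, -402) + q((-14 + 18)*11) = 0 + √2*√((-14 + 18)*11) = 0 + √2*√(4*11) = 0 + √2*√44 = 0 + √2*(2*√11) = 0 + 2*√22 = 2*√22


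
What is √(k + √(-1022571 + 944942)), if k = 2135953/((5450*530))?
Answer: √(21964045 + 29702500*I*√77629)/5450 ≈ 11.819 + 11.787*I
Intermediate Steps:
k = 40301/54500 (k = 2135953/2888500 = 2135953*(1/2888500) = 40301/54500 ≈ 0.73947)
√(k + √(-1022571 + 944942)) = √(40301/54500 + √(-1022571 + 944942)) = √(40301/54500 + √(-77629)) = √(40301/54500 + I*√77629)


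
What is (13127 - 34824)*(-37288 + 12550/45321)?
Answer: 36666126935906/45321 ≈ 8.0903e+8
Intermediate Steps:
(13127 - 34824)*(-37288 + 12550/45321) = -21697*(-37288 + 12550*(1/45321)) = -21697*(-37288 + 12550/45321) = -21697*(-1689916898/45321) = 36666126935906/45321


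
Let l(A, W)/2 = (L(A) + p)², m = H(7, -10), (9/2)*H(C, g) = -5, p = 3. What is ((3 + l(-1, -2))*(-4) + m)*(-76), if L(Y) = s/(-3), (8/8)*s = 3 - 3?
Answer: 58216/9 ≈ 6468.4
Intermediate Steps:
s = 0 (s = 3 - 3 = 0)
L(Y) = 0 (L(Y) = 0/(-3) = 0*(-⅓) = 0)
H(C, g) = -10/9 (H(C, g) = (2/9)*(-5) = -10/9)
m = -10/9 ≈ -1.1111
l(A, W) = 18 (l(A, W) = 2*(0 + 3)² = 2*3² = 2*9 = 18)
((3 + l(-1, -2))*(-4) + m)*(-76) = ((3 + 18)*(-4) - 10/9)*(-76) = (21*(-4) - 10/9)*(-76) = (-84 - 10/9)*(-76) = -766/9*(-76) = 58216/9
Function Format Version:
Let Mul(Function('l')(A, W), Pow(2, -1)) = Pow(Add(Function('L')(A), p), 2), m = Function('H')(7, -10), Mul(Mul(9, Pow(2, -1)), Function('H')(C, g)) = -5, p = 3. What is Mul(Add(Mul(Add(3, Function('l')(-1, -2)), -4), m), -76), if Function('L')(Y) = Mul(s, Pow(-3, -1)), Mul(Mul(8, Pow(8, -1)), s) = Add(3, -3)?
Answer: Rational(58216, 9) ≈ 6468.4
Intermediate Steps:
s = 0 (s = Add(3, -3) = 0)
Function('L')(Y) = 0 (Function('L')(Y) = Mul(0, Pow(-3, -1)) = Mul(0, Rational(-1, 3)) = 0)
Function('H')(C, g) = Rational(-10, 9) (Function('H')(C, g) = Mul(Rational(2, 9), -5) = Rational(-10, 9))
m = Rational(-10, 9) ≈ -1.1111
Function('l')(A, W) = 18 (Function('l')(A, W) = Mul(2, Pow(Add(0, 3), 2)) = Mul(2, Pow(3, 2)) = Mul(2, 9) = 18)
Mul(Add(Mul(Add(3, Function('l')(-1, -2)), -4), m), -76) = Mul(Add(Mul(Add(3, 18), -4), Rational(-10, 9)), -76) = Mul(Add(Mul(21, -4), Rational(-10, 9)), -76) = Mul(Add(-84, Rational(-10, 9)), -76) = Mul(Rational(-766, 9), -76) = Rational(58216, 9)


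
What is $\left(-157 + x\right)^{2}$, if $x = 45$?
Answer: $12544$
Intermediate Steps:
$\left(-157 + x\right)^{2} = \left(-157 + 45\right)^{2} = \left(-112\right)^{2} = 12544$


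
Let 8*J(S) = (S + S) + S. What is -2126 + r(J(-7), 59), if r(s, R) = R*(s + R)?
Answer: 9601/8 ≈ 1200.1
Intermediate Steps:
J(S) = 3*S/8 (J(S) = ((S + S) + S)/8 = (2*S + S)/8 = (3*S)/8 = 3*S/8)
r(s, R) = R*(R + s)
-2126 + r(J(-7), 59) = -2126 + 59*(59 + (3/8)*(-7)) = -2126 + 59*(59 - 21/8) = -2126 + 59*(451/8) = -2126 + 26609/8 = 9601/8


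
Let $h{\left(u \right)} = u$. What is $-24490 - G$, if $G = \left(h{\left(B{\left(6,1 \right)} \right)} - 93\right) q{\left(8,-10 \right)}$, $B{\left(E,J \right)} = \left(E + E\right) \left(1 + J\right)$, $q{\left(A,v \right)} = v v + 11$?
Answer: $-16831$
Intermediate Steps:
$q{\left(A,v \right)} = 11 + v^{2}$ ($q{\left(A,v \right)} = v^{2} + 11 = 11 + v^{2}$)
$B{\left(E,J \right)} = 2 E \left(1 + J\right)$
$G = -7659$ ($G = \left(2 \cdot 6 \left(1 + 1\right) - 93\right) \left(11 + \left(-10\right)^{2}\right) = \left(2 \cdot 6 \cdot 2 - 93\right) \left(11 + 100\right) = \left(24 - 93\right) 111 = \left(-69\right) 111 = -7659$)
$-24490 - G = -24490 - -7659 = -24490 + 7659 = -16831$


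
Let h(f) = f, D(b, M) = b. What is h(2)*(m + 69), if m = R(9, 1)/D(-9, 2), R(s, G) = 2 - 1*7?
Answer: 1252/9 ≈ 139.11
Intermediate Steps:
R(s, G) = -5 (R(s, G) = 2 - 7 = -5)
m = 5/9 (m = -5/(-9) = -5*(-1/9) = 5/9 ≈ 0.55556)
h(2)*(m + 69) = 2*(5/9 + 69) = 2*(626/9) = 1252/9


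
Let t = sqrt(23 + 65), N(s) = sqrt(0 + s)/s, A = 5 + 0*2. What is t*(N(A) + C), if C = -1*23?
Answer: 2*sqrt(22)*(-115 + sqrt(5))/5 ≈ -211.56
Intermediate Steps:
A = 5 (A = 5 + 0 = 5)
N(s) = 1/sqrt(s) (N(s) = sqrt(s)/s = 1/sqrt(s))
C = -23
t = 2*sqrt(22) (t = sqrt(88) = 2*sqrt(22) ≈ 9.3808)
t*(N(A) + C) = (2*sqrt(22))*(1/sqrt(5) - 23) = (2*sqrt(22))*(sqrt(5)/5 - 23) = (2*sqrt(22))*(-23 + sqrt(5)/5) = 2*sqrt(22)*(-23 + sqrt(5)/5)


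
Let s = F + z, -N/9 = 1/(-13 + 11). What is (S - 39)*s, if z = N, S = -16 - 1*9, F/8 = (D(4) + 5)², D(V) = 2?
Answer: -25376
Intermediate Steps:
F = 392 (F = 8*(2 + 5)² = 8*7² = 8*49 = 392)
N = 9/2 (N = -9/(-13 + 11) = -9/(-2) = -9*(-½) = 9/2 ≈ 4.5000)
S = -25 (S = -16 - 9 = -25)
z = 9/2 ≈ 4.5000
s = 793/2 (s = 392 + 9/2 = 793/2 ≈ 396.50)
(S - 39)*s = (-25 - 39)*(793/2) = -64*793/2 = -25376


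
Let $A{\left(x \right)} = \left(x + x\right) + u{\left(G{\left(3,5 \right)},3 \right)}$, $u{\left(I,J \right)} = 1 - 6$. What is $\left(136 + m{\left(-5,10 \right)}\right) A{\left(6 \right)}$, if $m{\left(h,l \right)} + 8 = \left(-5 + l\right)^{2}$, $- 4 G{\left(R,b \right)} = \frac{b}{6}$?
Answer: $1071$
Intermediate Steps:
$G{\left(R,b \right)} = - \frac{b}{24}$ ($G{\left(R,b \right)} = - \frac{b \frac{1}{6}}{4} = - \frac{\frac{1}{6} b}{4} = - \frac{b}{24}$)
$m{\left(h,l \right)} = -8 + \left(-5 + l\right)^{2}$
$u{\left(I,J \right)} = -5$ ($u{\left(I,J \right)} = 1 - 6 = -5$)
$A{\left(x \right)} = -5 + 2 x$ ($A{\left(x \right)} = \left(x + x\right) - 5 = 2 x - 5 = -5 + 2 x$)
$\left(136 + m{\left(-5,10 \right)}\right) A{\left(6 \right)} = \left(136 - \left(8 - \left(-5 + 10\right)^{2}\right)\right) \left(-5 + 2 \cdot 6\right) = \left(136 - \left(8 - 5^{2}\right)\right) \left(-5 + 12\right) = \left(136 + \left(-8 + 25\right)\right) 7 = \left(136 + 17\right) 7 = 153 \cdot 7 = 1071$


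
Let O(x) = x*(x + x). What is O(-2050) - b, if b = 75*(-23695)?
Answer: 10182125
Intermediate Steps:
b = -1777125
O(x) = 2*x**2 (O(x) = x*(2*x) = 2*x**2)
O(-2050) - b = 2*(-2050)**2 - 1*(-1777125) = 2*4202500 + 1777125 = 8405000 + 1777125 = 10182125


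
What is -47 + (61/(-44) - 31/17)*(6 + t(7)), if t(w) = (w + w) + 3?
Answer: -90379/748 ≈ -120.83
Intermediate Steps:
t(w) = 3 + 2*w (t(w) = 2*w + 3 = 3 + 2*w)
-47 + (61/(-44) - 31/17)*(6 + t(7)) = -47 + (61/(-44) - 31/17)*(6 + (3 + 2*7)) = -47 + (61*(-1/44) - 31*1/17)*(6 + (3 + 14)) = -47 + (-61/44 - 31/17)*(6 + 17) = -47 - 2401/748*23 = -47 - 55223/748 = -90379/748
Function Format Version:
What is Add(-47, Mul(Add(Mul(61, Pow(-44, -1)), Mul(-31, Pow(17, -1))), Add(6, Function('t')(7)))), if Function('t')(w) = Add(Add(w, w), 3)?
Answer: Rational(-90379, 748) ≈ -120.83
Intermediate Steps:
Function('t')(w) = Add(3, Mul(2, w)) (Function('t')(w) = Add(Mul(2, w), 3) = Add(3, Mul(2, w)))
Add(-47, Mul(Add(Mul(61, Pow(-44, -1)), Mul(-31, Pow(17, -1))), Add(6, Function('t')(7)))) = Add(-47, Mul(Add(Mul(61, Pow(-44, -1)), Mul(-31, Pow(17, -1))), Add(6, Add(3, Mul(2, 7))))) = Add(-47, Mul(Add(Mul(61, Rational(-1, 44)), Mul(-31, Rational(1, 17))), Add(6, Add(3, 14)))) = Add(-47, Mul(Add(Rational(-61, 44), Rational(-31, 17)), Add(6, 17))) = Add(-47, Mul(Rational(-2401, 748), 23)) = Add(-47, Rational(-55223, 748)) = Rational(-90379, 748)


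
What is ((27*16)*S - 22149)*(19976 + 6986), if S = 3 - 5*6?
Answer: -911666106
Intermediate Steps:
S = -27 (S = 3 - 30 = -27)
((27*16)*S - 22149)*(19976 + 6986) = ((27*16)*(-27) - 22149)*(19976 + 6986) = (432*(-27) - 22149)*26962 = (-11664 - 22149)*26962 = -33813*26962 = -911666106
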